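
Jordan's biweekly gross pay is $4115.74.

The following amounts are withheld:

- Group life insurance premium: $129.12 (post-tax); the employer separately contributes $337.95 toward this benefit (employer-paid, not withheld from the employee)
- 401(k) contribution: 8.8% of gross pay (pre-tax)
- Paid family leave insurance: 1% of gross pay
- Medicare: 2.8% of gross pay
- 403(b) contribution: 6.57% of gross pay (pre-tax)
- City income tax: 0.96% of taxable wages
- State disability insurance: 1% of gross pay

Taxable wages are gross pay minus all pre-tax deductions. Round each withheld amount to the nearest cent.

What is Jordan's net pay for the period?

$3123.03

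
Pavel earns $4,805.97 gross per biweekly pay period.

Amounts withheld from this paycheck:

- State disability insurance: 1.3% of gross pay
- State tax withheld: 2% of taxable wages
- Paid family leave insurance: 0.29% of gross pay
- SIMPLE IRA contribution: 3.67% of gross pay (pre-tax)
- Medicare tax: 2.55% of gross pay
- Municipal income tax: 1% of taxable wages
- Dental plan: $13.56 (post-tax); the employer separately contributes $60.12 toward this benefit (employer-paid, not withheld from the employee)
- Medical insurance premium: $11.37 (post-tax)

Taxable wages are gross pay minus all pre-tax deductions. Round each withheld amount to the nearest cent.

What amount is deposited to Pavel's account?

SIMPLE IRA contribution: $4,805.97 × 0.0367 = $176.38
Taxable wages = $4,805.97 − $176.38 = $4,629.59
State tax withheld: $4,629.59 × 0.02 = $92.59
Municipal income tax: $4,629.59 × 0.01 = $46.30
Medicare tax: $4,805.97 × 0.0255 = $122.55
Paid family leave insurance: $4,805.97 × 0.0029 = $13.94
State disability insurance: $4,805.97 × 0.013 = $62.48
Dental plan: $13.56
Medical insurance premium: $11.37
(Employer's $60.12 toward dental plan is not withheld from the employee.)
Total deductions = $176.38 + $92.59 + $46.30 + $122.55 + $13.94 + $62.48 + $13.56 + $11.37 = $539.17
Net pay = $4,805.97 − $539.17 = $4,266.80

$4,266.80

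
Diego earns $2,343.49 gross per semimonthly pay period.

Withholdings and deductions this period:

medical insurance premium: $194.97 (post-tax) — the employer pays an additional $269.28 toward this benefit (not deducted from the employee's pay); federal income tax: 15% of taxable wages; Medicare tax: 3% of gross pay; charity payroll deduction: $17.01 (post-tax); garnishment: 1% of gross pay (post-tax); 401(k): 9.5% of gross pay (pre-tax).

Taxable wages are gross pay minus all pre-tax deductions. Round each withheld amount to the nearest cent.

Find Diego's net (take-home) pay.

401(k): $2,343.49 × 0.095 = $222.63
Taxable wages = $2,343.49 − $222.63 = $2,120.86
Federal income tax: $2,120.86 × 0.15 = $318.13
Medicare tax: $2,343.49 × 0.03 = $70.30
Medical insurance premium: $194.97
Charity payroll deduction: $17.01
Garnishment: $2,343.49 × 0.01 = $23.43
(Employer's $269.28 toward medical insurance premium is not withheld from the employee.)
Total deductions = $222.63 + $318.13 + $70.30 + $194.97 + $17.01 + $23.43 = $846.47
Net pay = $2,343.49 − $846.47 = $1,497.02

$1,497.02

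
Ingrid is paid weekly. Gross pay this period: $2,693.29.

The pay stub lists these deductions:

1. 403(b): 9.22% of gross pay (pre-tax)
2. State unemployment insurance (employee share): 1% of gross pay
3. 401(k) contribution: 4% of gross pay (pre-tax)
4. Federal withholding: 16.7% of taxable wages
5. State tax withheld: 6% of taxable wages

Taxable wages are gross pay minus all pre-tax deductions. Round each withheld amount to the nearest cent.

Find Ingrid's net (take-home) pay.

$1,779.76

401(k) contribution: $2,693.29 × 0.04 = $107.73
403(b): $2,693.29 × 0.0922 = $248.32
Pre-tax total = $107.73 + $248.32 = $356.05
Taxable wages = $2,693.29 − $356.05 = $2,337.24
Federal withholding: $2,337.24 × 0.167 = $390.32
State tax withheld: $2,337.24 × 0.06 = $140.23
State unemployment insurance (employee share): $2,693.29 × 0.01 = $26.93
Total deductions = $107.73 + $248.32 + $390.32 + $140.23 + $26.93 = $913.53
Net pay = $2,693.29 − $913.53 = $1,779.76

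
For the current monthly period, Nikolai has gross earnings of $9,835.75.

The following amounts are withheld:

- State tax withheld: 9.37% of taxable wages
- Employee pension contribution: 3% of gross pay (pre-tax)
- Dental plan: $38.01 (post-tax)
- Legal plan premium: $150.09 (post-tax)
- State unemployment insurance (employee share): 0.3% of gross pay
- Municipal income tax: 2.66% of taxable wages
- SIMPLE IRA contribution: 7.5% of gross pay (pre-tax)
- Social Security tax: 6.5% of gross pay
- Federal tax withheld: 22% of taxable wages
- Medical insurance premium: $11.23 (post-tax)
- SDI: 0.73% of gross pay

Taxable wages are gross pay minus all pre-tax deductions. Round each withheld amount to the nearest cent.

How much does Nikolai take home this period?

$4,867.38

SIMPLE IRA contribution: $9,835.75 × 0.075 = $737.68
Employee pension contribution: $9,835.75 × 0.03 = $295.07
Pre-tax total = $737.68 + $295.07 = $1,032.75
Taxable wages = $9,835.75 − $1,032.75 = $8,803.00
State tax withheld: $8,803.00 × 0.0937 = $824.84
Municipal income tax: $8,803.00 × 0.0266 = $234.16
Federal tax withheld: $8,803.00 × 0.22 = $1,936.66
Social Security tax: $9,835.75 × 0.065 = $639.32
SDI: $9,835.75 × 0.0073 = $71.80
State unemployment insurance (employee share): $9,835.75 × 0.003 = $29.51
Legal plan premium: $150.09
Medical insurance premium: $11.23
Dental plan: $38.01
Total deductions = $737.68 + $295.07 + $824.84 + $234.16 + $1,936.66 + $639.32 + $71.80 + $29.51 + $150.09 + $11.23 + $38.01 = $4,968.37
Net pay = $9,835.75 − $4,968.37 = $4,867.38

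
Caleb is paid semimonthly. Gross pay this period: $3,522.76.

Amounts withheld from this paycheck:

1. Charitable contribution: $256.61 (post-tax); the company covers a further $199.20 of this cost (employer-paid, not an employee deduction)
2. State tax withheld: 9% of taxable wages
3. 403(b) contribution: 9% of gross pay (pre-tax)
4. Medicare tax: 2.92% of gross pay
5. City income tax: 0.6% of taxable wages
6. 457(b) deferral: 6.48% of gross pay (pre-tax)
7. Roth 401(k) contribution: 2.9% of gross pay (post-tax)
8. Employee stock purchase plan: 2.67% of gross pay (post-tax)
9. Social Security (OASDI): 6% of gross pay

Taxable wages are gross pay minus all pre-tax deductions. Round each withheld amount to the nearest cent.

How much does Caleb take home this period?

$1,924.55

457(b) deferral: $3,522.76 × 0.0648 = $228.27
403(b) contribution: $3,522.76 × 0.09 = $317.05
Pre-tax total = $228.27 + $317.05 = $545.32
Taxable wages = $3,522.76 − $545.32 = $2,977.44
City income tax: $2,977.44 × 0.006 = $17.86
State tax withheld: $2,977.44 × 0.09 = $267.97
Social Security (OASDI): $3,522.76 × 0.06 = $211.37
Medicare tax: $3,522.76 × 0.0292 = $102.86
Roth 401(k) contribution: $3,522.76 × 0.029 = $102.16
Charitable contribution: $256.61
Employee stock purchase plan: $3,522.76 × 0.0267 = $94.06
(Employer's $199.20 toward charitable contribution is not withheld from the employee.)
Total deductions = $228.27 + $317.05 + $17.86 + $267.97 + $211.37 + $102.86 + $102.16 + $256.61 + $94.06 = $1,598.21
Net pay = $3,522.76 − $1,598.21 = $1,924.55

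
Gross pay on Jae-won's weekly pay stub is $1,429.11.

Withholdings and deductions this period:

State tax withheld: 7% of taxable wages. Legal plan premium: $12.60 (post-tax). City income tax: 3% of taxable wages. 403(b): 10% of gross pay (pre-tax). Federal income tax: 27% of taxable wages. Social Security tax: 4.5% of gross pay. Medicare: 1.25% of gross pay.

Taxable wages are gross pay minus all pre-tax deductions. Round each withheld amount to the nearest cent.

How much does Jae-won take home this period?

403(b): $1,429.11 × 0.1 = $142.91
Taxable wages = $1,429.11 − $142.91 = $1,286.20
City income tax: $1,286.20 × 0.03 = $38.59
State tax withheld: $1,286.20 × 0.07 = $90.03
Federal income tax: $1,286.20 × 0.27 = $347.27
Social Security tax: $1,429.11 × 0.045 = $64.31
Medicare: $1,429.11 × 0.0125 = $17.86
Legal plan premium: $12.60
Total deductions = $142.91 + $38.59 + $90.03 + $347.27 + $64.31 + $17.86 + $12.60 = $713.57
Net pay = $1,429.11 − $713.57 = $715.54

$715.54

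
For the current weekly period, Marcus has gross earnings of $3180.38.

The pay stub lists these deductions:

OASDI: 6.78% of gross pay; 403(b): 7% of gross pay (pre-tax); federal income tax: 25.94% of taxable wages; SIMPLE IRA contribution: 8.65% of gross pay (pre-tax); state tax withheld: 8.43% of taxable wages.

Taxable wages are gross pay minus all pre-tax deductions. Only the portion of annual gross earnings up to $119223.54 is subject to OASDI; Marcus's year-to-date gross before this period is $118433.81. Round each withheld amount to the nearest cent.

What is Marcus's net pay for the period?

SIMPLE IRA contribution: $3180.38 × 0.0865 = $275.10
403(b): $3180.38 × 0.07 = $222.63
Pre-tax total = $275.10 + $222.63 = $497.73
Taxable wages = $3180.38 − $497.73 = $2682.65
Federal income tax: $2682.65 × 0.2594 = $695.88
State tax withheld: $2682.65 × 0.0843 = $226.15
OASDI: only $119223.54 − $118433.81 = $789.73 of this check is subject → $789.73 × 0.0678 = $53.54
Total deductions = $275.10 + $222.63 + $695.88 + $226.15 + $53.54 = $1473.30
Net pay = $3180.38 − $1473.30 = $1707.08

$1707.08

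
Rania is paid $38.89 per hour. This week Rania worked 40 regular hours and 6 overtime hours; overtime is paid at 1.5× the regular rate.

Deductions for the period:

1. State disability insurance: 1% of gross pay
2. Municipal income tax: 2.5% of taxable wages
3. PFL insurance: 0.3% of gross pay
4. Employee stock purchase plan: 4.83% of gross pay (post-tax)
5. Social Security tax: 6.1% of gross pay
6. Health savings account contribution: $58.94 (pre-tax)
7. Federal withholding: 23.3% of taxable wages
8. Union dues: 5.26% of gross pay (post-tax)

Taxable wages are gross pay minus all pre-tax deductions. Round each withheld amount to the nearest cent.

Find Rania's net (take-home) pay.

$1,036.93

Regular pay: 40 × $38.89 = $1,555.60
Overtime pay: 6 × $38.89 × 1.5 = $350.01
Gross pay = $1,555.60 + $350.01 = $1,905.61
Health savings account contribution: $58.94
Taxable wages = $1,905.61 − $58.94 = $1,846.67
Municipal income tax: $1,846.67 × 0.025 = $46.17
Federal withholding: $1,846.67 × 0.233 = $430.27
PFL insurance: $1,905.61 × 0.003 = $5.72
Social Security tax: $1,905.61 × 0.061 = $116.24
State disability insurance: $1,905.61 × 0.01 = $19.06
Union dues: $1,905.61 × 0.0526 = $100.24
Employee stock purchase plan: $1,905.61 × 0.0483 = $92.04
Total deductions = $58.94 + $46.17 + $430.27 + $5.72 + $116.24 + $19.06 + $100.24 + $92.04 = $868.68
Net pay = $1,905.61 − $868.68 = $1,036.93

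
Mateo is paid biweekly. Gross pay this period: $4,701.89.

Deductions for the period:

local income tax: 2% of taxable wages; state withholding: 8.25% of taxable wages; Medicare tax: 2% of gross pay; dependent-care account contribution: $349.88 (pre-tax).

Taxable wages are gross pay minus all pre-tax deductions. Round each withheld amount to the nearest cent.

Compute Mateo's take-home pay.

$3,811.89

Dependent-care account contribution: $349.88
Taxable wages = $4,701.89 − $349.88 = $4,352.01
State withholding: $4,352.01 × 0.0825 = $359.04
Local income tax: $4,352.01 × 0.02 = $87.04
Medicare tax: $4,701.89 × 0.02 = $94.04
Total deductions = $349.88 + $359.04 + $87.04 + $94.04 = $890.00
Net pay = $4,701.89 − $890.00 = $3,811.89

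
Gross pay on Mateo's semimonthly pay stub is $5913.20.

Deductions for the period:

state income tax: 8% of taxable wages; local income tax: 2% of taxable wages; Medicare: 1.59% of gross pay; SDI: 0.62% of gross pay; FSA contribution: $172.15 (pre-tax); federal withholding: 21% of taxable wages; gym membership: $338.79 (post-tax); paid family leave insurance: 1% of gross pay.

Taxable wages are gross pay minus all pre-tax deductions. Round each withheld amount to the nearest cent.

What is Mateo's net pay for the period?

$3432.73

FSA contribution: $172.15
Taxable wages = $5913.20 − $172.15 = $5741.05
Local income tax: $5741.05 × 0.02 = $114.82
State income tax: $5741.05 × 0.08 = $459.28
Federal withholding: $5741.05 × 0.21 = $1205.62
Paid family leave insurance: $5913.20 × 0.01 = $59.13
SDI: $5913.20 × 0.0062 = $36.66
Medicare: $5913.20 × 0.0159 = $94.02
Gym membership: $338.79
Total deductions = $172.15 + $114.82 + $459.28 + $1205.62 + $59.13 + $36.66 + $94.02 + $338.79 = $2480.47
Net pay = $5913.20 − $2480.47 = $3432.73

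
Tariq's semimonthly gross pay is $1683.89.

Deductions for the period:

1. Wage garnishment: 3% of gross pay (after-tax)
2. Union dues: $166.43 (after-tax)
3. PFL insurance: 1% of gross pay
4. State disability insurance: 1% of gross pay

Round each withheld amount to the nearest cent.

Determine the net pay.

State disability insurance: $1683.89 × 0.01 = $16.84
PFL insurance: $1683.89 × 0.01 = $16.84
Union dues: $166.43
Wage garnishment: $1683.89 × 0.03 = $50.52
Total deductions = $16.84 + $16.84 + $166.43 + $50.52 = $250.63
Net pay = $1683.89 − $250.63 = $1433.26

$1433.26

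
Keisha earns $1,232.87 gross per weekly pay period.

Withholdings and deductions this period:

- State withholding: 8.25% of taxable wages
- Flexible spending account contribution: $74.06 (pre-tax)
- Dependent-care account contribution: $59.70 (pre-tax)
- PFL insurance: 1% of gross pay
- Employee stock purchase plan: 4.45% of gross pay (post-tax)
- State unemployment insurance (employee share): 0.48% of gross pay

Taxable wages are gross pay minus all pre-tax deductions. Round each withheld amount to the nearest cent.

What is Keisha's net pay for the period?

$935.32

Flexible spending account contribution: $74.06
Dependent-care account contribution: $59.70
Pre-tax total = $74.06 + $59.70 = $133.76
Taxable wages = $1,232.87 − $133.76 = $1,099.11
State withholding: $1,099.11 × 0.0825 = $90.68
State unemployment insurance (employee share): $1,232.87 × 0.0048 = $5.92
PFL insurance: $1,232.87 × 0.01 = $12.33
Employee stock purchase plan: $1,232.87 × 0.0445 = $54.86
Total deductions = $74.06 + $59.70 + $90.68 + $5.92 + $12.33 + $54.86 = $297.55
Net pay = $1,232.87 − $297.55 = $935.32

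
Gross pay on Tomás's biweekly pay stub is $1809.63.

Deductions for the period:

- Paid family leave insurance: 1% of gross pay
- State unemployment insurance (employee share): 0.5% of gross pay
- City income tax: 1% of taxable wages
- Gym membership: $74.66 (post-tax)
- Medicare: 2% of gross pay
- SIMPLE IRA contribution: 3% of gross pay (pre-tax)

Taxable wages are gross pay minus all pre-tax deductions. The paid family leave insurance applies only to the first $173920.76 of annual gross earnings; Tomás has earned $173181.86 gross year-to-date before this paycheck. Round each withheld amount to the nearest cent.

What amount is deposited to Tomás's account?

$1610.50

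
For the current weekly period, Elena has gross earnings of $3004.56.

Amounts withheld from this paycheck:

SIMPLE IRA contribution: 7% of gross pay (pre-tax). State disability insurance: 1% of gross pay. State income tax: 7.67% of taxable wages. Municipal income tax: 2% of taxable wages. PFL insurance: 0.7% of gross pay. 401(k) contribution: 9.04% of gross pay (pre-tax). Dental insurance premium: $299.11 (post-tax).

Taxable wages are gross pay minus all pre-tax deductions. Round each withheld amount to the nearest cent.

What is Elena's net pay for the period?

$1928.50

401(k) contribution: $3004.56 × 0.0904 = $271.61
SIMPLE IRA contribution: $3004.56 × 0.07 = $210.32
Pre-tax total = $271.61 + $210.32 = $481.93
Taxable wages = $3004.56 − $481.93 = $2522.63
Municipal income tax: $2522.63 × 0.02 = $50.45
State income tax: $2522.63 × 0.0767 = $193.49
State disability insurance: $3004.56 × 0.01 = $30.05
PFL insurance: $3004.56 × 0.007 = $21.03
Dental insurance premium: $299.11
Total deductions = $271.61 + $210.32 + $50.45 + $193.49 + $30.05 + $21.03 + $299.11 = $1076.06
Net pay = $3004.56 − $1076.06 = $1928.50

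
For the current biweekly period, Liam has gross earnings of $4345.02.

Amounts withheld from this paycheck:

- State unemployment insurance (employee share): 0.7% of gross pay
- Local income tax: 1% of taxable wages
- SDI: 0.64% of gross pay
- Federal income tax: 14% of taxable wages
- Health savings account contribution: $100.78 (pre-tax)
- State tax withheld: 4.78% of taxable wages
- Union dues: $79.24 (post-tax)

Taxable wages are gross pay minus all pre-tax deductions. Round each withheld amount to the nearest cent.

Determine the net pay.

Health savings account contribution: $100.78
Taxable wages = $4345.02 − $100.78 = $4244.24
Federal income tax: $4244.24 × 0.14 = $594.19
Local income tax: $4244.24 × 0.01 = $42.44
State tax withheld: $4244.24 × 0.0478 = $202.87
State unemployment insurance (employee share): $4345.02 × 0.007 = $30.42
SDI: $4345.02 × 0.0064 = $27.81
Union dues: $79.24
Total deductions = $100.78 + $594.19 + $42.44 + $202.87 + $30.42 + $27.81 + $79.24 = $1077.75
Net pay = $4345.02 − $1077.75 = $3267.27

$3267.27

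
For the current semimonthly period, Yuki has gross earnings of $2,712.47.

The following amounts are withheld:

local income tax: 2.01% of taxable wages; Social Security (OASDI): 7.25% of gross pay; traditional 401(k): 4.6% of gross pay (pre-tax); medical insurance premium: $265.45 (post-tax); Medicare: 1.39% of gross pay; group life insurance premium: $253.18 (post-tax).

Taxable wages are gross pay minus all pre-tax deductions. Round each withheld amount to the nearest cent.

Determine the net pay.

$1,782.71

Traditional 401(k): $2,712.47 × 0.046 = $124.77
Taxable wages = $2,712.47 − $124.77 = $2,587.70
Local income tax: $2,587.70 × 0.0201 = $52.01
Social Security (OASDI): $2,712.47 × 0.0725 = $196.65
Medicare: $2,712.47 × 0.0139 = $37.70
Medical insurance premium: $265.45
Group life insurance premium: $253.18
Total deductions = $124.77 + $52.01 + $196.65 + $37.70 + $265.45 + $253.18 = $929.76
Net pay = $2,712.47 − $929.76 = $1,782.71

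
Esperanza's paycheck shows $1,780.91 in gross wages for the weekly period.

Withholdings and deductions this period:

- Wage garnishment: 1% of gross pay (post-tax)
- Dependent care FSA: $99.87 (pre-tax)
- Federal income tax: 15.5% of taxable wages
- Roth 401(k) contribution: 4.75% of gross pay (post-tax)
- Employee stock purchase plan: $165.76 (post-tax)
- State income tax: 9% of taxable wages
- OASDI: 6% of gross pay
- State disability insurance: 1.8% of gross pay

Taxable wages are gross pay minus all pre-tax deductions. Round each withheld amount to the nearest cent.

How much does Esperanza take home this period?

$862.12

Dependent care FSA: $99.87
Taxable wages = $1,780.91 − $99.87 = $1,681.04
State income tax: $1,681.04 × 0.09 = $151.29
Federal income tax: $1,681.04 × 0.155 = $260.56
State disability insurance: $1,780.91 × 0.018 = $32.06
OASDI: $1,780.91 × 0.06 = $106.85
Wage garnishment: $1,780.91 × 0.01 = $17.81
Employee stock purchase plan: $165.76
Roth 401(k) contribution: $1,780.91 × 0.0475 = $84.59
Total deductions = $99.87 + $151.29 + $260.56 + $32.06 + $106.85 + $17.81 + $165.76 + $84.59 = $918.79
Net pay = $1,780.91 − $918.79 = $862.12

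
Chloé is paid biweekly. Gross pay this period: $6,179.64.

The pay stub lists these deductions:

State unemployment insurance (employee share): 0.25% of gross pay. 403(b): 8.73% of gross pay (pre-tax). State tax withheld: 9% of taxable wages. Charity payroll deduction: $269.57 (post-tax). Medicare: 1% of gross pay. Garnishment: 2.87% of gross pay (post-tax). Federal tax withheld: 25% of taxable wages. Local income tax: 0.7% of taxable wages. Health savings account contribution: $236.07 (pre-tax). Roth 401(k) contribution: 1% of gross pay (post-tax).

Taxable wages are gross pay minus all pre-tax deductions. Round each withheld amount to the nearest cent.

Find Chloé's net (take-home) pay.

$2,942.89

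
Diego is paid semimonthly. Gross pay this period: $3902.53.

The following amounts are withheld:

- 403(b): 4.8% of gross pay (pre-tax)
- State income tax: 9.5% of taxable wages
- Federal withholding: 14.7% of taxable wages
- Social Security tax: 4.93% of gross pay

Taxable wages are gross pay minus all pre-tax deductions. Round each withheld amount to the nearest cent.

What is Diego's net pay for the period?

403(b): $3902.53 × 0.048 = $187.32
Taxable wages = $3902.53 − $187.32 = $3715.21
Federal withholding: $3715.21 × 0.147 = $546.14
State income tax: $3715.21 × 0.095 = $352.94
Social Security tax: $3902.53 × 0.0493 = $192.39
Total deductions = $187.32 + $546.14 + $352.94 + $192.39 = $1278.79
Net pay = $3902.53 − $1278.79 = $2623.74

$2623.74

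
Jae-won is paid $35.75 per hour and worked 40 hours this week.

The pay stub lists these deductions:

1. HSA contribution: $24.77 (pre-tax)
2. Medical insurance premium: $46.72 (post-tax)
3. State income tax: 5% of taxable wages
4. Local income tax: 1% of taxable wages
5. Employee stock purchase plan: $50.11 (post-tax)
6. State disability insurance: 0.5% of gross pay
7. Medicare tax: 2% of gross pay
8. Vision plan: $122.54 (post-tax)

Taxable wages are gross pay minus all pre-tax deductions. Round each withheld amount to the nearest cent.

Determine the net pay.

Gross pay: 40 × $35.75 = $1,430.00
HSA contribution: $24.77
Taxable wages = $1,430.00 − $24.77 = $1,405.23
State income tax: $1,405.23 × 0.05 = $70.26
Local income tax: $1,405.23 × 0.01 = $14.05
Medicare tax: $1,430.00 × 0.02 = $28.60
State disability insurance: $1,430.00 × 0.005 = $7.15
Employee stock purchase plan: $50.11
Medical insurance premium: $46.72
Vision plan: $122.54
Total deductions = $24.77 + $70.26 + $14.05 + $28.60 + $7.15 + $50.11 + $46.72 + $122.54 = $364.20
Net pay = $1,430.00 − $364.20 = $1,065.80

$1,065.80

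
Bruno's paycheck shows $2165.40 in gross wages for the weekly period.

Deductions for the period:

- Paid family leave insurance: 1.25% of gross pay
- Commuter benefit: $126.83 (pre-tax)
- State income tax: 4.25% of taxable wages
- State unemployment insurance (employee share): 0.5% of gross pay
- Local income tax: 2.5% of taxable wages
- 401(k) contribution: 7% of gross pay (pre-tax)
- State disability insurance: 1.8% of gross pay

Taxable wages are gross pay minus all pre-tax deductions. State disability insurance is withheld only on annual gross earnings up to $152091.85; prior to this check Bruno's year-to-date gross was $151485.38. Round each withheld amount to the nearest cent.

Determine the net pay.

Commuter benefit: $126.83
401(k) contribution: $2165.40 × 0.07 = $151.58
Pre-tax total = $126.83 + $151.58 = $278.41
Taxable wages = $2165.40 − $278.41 = $1886.99
Local income tax: $1886.99 × 0.025 = $47.17
State income tax: $1886.99 × 0.0425 = $80.20
State disability insurance: only $152091.85 − $151485.38 = $606.47 of this check is subject → $606.47 × 0.018 = $10.92
Paid family leave insurance: $2165.40 × 0.0125 = $27.07
State unemployment insurance (employee share): $2165.40 × 0.005 = $10.83
Total deductions = $126.83 + $151.58 + $47.17 + $80.20 + $10.92 + $27.07 + $10.83 = $454.60
Net pay = $2165.40 − $454.60 = $1710.80

$1710.80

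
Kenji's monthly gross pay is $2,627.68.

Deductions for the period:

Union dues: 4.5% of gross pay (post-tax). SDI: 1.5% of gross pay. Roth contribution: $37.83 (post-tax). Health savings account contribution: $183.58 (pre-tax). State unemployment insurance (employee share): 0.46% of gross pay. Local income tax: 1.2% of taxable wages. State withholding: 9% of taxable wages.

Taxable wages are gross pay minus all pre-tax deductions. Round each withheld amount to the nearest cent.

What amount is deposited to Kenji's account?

Health savings account contribution: $183.58
Taxable wages = $2,627.68 − $183.58 = $2,444.10
State withholding: $2,444.10 × 0.09 = $219.97
Local income tax: $2,444.10 × 0.012 = $29.33
SDI: $2,627.68 × 0.015 = $39.42
State unemployment insurance (employee share): $2,627.68 × 0.0046 = $12.09
Union dues: $2,627.68 × 0.045 = $118.25
Roth contribution: $37.83
Total deductions = $183.58 + $219.97 + $29.33 + $39.42 + $12.09 + $118.25 + $37.83 = $640.47
Net pay = $2,627.68 − $640.47 = $1,987.21

$1,987.21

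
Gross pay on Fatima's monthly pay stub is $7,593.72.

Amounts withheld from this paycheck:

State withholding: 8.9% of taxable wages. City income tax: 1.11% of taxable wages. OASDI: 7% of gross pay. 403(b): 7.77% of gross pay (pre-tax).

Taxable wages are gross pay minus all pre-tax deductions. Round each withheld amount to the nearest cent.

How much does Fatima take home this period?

403(b): $7,593.72 × 0.0777 = $590.03
Taxable wages = $7,593.72 − $590.03 = $7,003.69
State withholding: $7,003.69 × 0.089 = $623.33
City income tax: $7,003.69 × 0.0111 = $77.74
OASDI: $7,593.72 × 0.07 = $531.56
Total deductions = $590.03 + $623.33 + $77.74 + $531.56 = $1,822.66
Net pay = $7,593.72 − $1,822.66 = $5,771.06

$5,771.06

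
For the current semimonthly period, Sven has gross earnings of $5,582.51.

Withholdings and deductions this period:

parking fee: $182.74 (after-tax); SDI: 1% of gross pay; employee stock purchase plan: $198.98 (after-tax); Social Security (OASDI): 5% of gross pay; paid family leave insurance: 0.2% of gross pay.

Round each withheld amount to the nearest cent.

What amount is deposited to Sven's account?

Social Security (OASDI): $5,582.51 × 0.05 = $279.13
SDI: $5,582.51 × 0.01 = $55.83
Paid family leave insurance: $5,582.51 × 0.002 = $11.17
Parking fee: $182.74
Employee stock purchase plan: $198.98
Total deductions = $279.13 + $55.83 + $11.17 + $182.74 + $198.98 = $727.85
Net pay = $5,582.51 − $727.85 = $4,854.66

$4,854.66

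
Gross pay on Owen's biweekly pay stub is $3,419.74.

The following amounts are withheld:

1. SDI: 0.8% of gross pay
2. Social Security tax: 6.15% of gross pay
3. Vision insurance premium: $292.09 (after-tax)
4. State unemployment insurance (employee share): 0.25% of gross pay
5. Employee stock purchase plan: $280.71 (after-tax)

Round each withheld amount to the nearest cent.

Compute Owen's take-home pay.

Social Security tax: $3,419.74 × 0.0615 = $210.31
SDI: $3,419.74 × 0.008 = $27.36
State unemployment insurance (employee share): $3,419.74 × 0.0025 = $8.55
Vision insurance premium: $292.09
Employee stock purchase plan: $280.71
Total deductions = $210.31 + $27.36 + $8.55 + $292.09 + $280.71 = $819.02
Net pay = $3,419.74 − $819.02 = $2,600.72

$2,600.72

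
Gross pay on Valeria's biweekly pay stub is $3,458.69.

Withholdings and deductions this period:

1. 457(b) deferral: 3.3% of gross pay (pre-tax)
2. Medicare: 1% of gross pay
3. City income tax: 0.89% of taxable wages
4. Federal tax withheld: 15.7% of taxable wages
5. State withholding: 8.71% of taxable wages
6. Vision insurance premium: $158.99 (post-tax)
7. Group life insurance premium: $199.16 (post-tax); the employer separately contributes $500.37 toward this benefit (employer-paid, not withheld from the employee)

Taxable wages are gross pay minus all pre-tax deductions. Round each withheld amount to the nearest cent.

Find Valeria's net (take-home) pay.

457(b) deferral: $3,458.69 × 0.033 = $114.14
Taxable wages = $3,458.69 − $114.14 = $3,344.55
State withholding: $3,344.55 × 0.0871 = $291.31
Federal tax withheld: $3,344.55 × 0.157 = $525.09
City income tax: $3,344.55 × 0.0089 = $29.77
Medicare: $3,458.69 × 0.01 = $34.59
Vision insurance premium: $158.99
Group life insurance premium: $199.16
(Employer's $500.37 toward group life insurance premium is not withheld from the employee.)
Total deductions = $114.14 + $291.31 + $525.09 + $29.77 + $34.59 + $158.99 + $199.16 = $1,353.05
Net pay = $3,458.69 − $1,353.05 = $2,105.64

$2,105.64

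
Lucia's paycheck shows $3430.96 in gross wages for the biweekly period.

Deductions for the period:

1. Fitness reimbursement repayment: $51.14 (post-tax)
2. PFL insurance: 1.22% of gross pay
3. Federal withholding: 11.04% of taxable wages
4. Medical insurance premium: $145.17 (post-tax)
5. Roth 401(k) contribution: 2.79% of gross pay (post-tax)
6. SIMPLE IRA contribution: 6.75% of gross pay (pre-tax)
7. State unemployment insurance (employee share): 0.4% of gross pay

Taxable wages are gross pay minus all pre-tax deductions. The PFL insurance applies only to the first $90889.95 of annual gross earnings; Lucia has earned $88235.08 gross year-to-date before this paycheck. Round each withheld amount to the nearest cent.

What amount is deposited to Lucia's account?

$2508.02

SIMPLE IRA contribution: $3430.96 × 0.0675 = $231.59
Taxable wages = $3430.96 − $231.59 = $3199.37
Federal withholding: $3199.37 × 0.1104 = $353.21
State unemployment insurance (employee share): $3430.96 × 0.004 = $13.72
PFL insurance: only $90889.95 − $88235.08 = $2654.87 of this check is subject → $2654.87 × 0.0122 = $32.39
Medical insurance premium: $145.17
Roth 401(k) contribution: $3430.96 × 0.0279 = $95.72
Fitness reimbursement repayment: $51.14
Total deductions = $231.59 + $353.21 + $13.72 + $32.39 + $145.17 + $95.72 + $51.14 = $922.94
Net pay = $3430.96 − $922.94 = $2508.02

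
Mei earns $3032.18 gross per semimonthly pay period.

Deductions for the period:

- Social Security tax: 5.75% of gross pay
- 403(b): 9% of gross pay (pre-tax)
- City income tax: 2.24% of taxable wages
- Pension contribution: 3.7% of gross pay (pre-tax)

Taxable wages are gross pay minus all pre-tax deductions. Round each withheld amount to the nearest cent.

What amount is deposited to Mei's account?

Pension contribution: $3032.18 × 0.037 = $112.19
403(b): $3032.18 × 0.09 = $272.90
Pre-tax total = $112.19 + $272.90 = $385.09
Taxable wages = $3032.18 − $385.09 = $2647.09
City income tax: $2647.09 × 0.0224 = $59.29
Social Security tax: $3032.18 × 0.0575 = $174.35
Total deductions = $112.19 + $272.90 + $59.29 + $174.35 = $618.73
Net pay = $3032.18 − $618.73 = $2413.45

$2413.45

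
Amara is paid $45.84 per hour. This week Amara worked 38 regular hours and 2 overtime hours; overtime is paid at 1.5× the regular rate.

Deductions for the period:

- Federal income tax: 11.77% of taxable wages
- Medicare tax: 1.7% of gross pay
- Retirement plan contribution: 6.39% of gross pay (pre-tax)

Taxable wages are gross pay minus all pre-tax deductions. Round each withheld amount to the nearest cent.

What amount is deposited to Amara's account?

$1,520.32

Regular pay: 38 × $45.84 = $1,741.92
Overtime pay: 2 × $45.84 × 1.5 = $137.52
Gross pay = $1,741.92 + $137.52 = $1,879.44
Retirement plan contribution: $1,879.44 × 0.0639 = $120.10
Taxable wages = $1,879.44 − $120.10 = $1,759.34
Federal income tax: $1,759.34 × 0.1177 = $207.07
Medicare tax: $1,879.44 × 0.017 = $31.95
Total deductions = $120.10 + $207.07 + $31.95 = $359.12
Net pay = $1,879.44 − $359.12 = $1,520.32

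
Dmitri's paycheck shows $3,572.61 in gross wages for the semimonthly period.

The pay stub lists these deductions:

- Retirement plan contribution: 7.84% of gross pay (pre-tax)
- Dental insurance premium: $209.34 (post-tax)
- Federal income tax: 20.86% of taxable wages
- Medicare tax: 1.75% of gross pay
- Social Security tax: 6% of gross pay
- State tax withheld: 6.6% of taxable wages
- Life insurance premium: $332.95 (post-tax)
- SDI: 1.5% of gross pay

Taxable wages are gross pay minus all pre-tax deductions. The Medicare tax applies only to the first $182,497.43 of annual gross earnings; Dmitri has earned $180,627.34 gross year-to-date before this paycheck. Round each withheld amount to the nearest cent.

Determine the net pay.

$1,545.42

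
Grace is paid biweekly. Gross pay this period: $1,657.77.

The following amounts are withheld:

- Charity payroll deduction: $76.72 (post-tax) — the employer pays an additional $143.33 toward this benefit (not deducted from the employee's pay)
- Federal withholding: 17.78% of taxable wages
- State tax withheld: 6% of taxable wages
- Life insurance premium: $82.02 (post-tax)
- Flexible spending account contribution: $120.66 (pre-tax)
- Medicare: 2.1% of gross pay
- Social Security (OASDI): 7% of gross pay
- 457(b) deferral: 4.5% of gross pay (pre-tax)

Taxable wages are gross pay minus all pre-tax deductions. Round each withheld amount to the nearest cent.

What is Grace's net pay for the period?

457(b) deferral: $1,657.77 × 0.045 = $74.60
Flexible spending account contribution: $120.66
Pre-tax total = $74.60 + $120.66 = $195.26
Taxable wages = $1,657.77 − $195.26 = $1,462.51
State tax withheld: $1,462.51 × 0.06 = $87.75
Federal withholding: $1,462.51 × 0.1778 = $260.03
Social Security (OASDI): $1,657.77 × 0.07 = $116.04
Medicare: $1,657.77 × 0.021 = $34.81
Life insurance premium: $82.02
Charity payroll deduction: $76.72
(Employer's $143.33 toward charity payroll deduction is not withheld from the employee.)
Total deductions = $74.60 + $120.66 + $87.75 + $260.03 + $116.04 + $34.81 + $82.02 + $76.72 = $852.63
Net pay = $1,657.77 − $852.63 = $805.14

$805.14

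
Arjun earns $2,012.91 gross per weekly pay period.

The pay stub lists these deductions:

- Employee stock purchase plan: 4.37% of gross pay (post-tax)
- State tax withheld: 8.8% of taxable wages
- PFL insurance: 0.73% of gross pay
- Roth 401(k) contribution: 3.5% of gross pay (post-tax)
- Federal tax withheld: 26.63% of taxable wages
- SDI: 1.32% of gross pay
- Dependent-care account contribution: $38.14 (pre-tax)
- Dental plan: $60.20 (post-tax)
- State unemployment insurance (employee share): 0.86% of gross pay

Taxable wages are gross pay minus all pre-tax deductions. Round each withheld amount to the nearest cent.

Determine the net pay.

$997.93

Dependent-care account contribution: $38.14
Taxable wages = $2,012.91 − $38.14 = $1,974.77
State tax withheld: $1,974.77 × 0.088 = $173.78
Federal tax withheld: $1,974.77 × 0.2663 = $525.88
State unemployment insurance (employee share): $2,012.91 × 0.0086 = $17.31
SDI: $2,012.91 × 0.0132 = $26.57
PFL insurance: $2,012.91 × 0.0073 = $14.69
Dental plan: $60.20
Employee stock purchase plan: $2,012.91 × 0.0437 = $87.96
Roth 401(k) contribution: $2,012.91 × 0.035 = $70.45
Total deductions = $38.14 + $173.78 + $525.88 + $17.31 + $26.57 + $14.69 + $60.20 + $87.96 + $70.45 = $1,014.98
Net pay = $2,012.91 − $1,014.98 = $997.93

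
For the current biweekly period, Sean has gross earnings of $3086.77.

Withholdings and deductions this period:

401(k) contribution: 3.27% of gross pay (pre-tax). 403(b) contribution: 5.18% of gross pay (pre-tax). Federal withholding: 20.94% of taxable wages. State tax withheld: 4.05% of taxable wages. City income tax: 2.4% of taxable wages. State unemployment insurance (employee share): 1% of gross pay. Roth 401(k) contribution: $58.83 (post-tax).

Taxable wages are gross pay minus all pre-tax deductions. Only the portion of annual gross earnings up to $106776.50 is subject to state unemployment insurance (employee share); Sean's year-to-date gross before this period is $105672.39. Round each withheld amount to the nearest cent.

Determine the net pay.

$1982.05

401(k) contribution: $3086.77 × 0.0327 = $100.94
403(b) contribution: $3086.77 × 0.0518 = $159.89
Pre-tax total = $100.94 + $159.89 = $260.83
Taxable wages = $3086.77 − $260.83 = $2825.94
Federal withholding: $2825.94 × 0.2094 = $591.75
State tax withheld: $2825.94 × 0.0405 = $114.45
City income tax: $2825.94 × 0.024 = $67.82
State unemployment insurance (employee share): only $106776.50 − $105672.39 = $1104.11 of this check is subject → $1104.11 × 0.01 = $11.04
Roth 401(k) contribution: $58.83
Total deductions = $100.94 + $159.89 + $591.75 + $114.45 + $67.82 + $11.04 + $58.83 = $1104.72
Net pay = $3086.77 − $1104.72 = $1982.05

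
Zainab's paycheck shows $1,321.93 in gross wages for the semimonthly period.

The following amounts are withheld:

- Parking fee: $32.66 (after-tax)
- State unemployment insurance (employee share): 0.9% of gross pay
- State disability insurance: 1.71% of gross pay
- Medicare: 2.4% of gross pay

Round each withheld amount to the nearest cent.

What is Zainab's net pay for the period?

$1,223.03

Medicare: $1,321.93 × 0.024 = $31.73
State unemployment insurance (employee share): $1,321.93 × 0.009 = $11.90
State disability insurance: $1,321.93 × 0.0171 = $22.61
Parking fee: $32.66
Total deductions = $31.73 + $11.90 + $22.61 + $32.66 = $98.90
Net pay = $1,321.93 − $98.90 = $1,223.03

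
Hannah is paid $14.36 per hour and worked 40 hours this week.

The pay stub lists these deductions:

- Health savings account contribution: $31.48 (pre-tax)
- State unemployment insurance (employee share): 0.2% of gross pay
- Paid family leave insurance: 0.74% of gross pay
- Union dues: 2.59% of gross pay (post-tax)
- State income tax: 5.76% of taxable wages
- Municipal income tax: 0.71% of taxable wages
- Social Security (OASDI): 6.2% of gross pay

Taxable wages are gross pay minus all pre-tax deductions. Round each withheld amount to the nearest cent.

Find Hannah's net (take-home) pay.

Gross pay: 40 × $14.36 = $574.40
Health savings account contribution: $31.48
Taxable wages = $574.40 − $31.48 = $542.92
Municipal income tax: $542.92 × 0.0071 = $3.85
State income tax: $542.92 × 0.0576 = $31.27
Paid family leave insurance: $574.40 × 0.0074 = $4.25
Social Security (OASDI): $574.40 × 0.062 = $35.61
State unemployment insurance (employee share): $574.40 × 0.002 = $1.15
Union dues: $574.40 × 0.0259 = $14.88
Total deductions = $31.48 + $3.85 + $31.27 + $4.25 + $35.61 + $1.15 + $14.88 = $122.49
Net pay = $574.40 − $122.49 = $451.91

$451.91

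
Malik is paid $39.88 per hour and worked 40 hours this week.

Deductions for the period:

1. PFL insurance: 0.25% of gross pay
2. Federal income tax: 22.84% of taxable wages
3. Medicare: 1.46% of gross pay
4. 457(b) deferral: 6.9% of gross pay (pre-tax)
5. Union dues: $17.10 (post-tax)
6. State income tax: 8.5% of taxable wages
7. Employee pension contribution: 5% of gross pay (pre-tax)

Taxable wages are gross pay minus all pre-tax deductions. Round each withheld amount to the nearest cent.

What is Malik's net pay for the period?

Gross pay: 40 × $39.88 = $1,595.20
Employee pension contribution: $1,595.20 × 0.05 = $79.76
457(b) deferral: $1,595.20 × 0.069 = $110.07
Pre-tax total = $79.76 + $110.07 = $189.83
Taxable wages = $1,595.20 − $189.83 = $1,405.37
Federal income tax: $1,405.37 × 0.2284 = $320.99
State income tax: $1,405.37 × 0.085 = $119.46
Medicare: $1,595.20 × 0.0146 = $23.29
PFL insurance: $1,595.20 × 0.0025 = $3.99
Union dues: $17.10
Total deductions = $79.76 + $110.07 + $320.99 + $119.46 + $23.29 + $3.99 + $17.10 = $674.66
Net pay = $1,595.20 − $674.66 = $920.54

$920.54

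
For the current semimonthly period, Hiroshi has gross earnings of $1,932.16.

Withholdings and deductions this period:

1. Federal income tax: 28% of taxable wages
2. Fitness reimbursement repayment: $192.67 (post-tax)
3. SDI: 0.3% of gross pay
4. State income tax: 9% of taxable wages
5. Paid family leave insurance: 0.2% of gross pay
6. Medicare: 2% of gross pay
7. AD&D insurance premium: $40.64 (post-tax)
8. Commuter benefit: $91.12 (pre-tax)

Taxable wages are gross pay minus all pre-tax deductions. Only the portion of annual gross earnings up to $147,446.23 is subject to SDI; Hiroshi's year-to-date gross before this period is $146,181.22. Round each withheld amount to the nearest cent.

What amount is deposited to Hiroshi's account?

Commuter benefit: $91.12
Taxable wages = $1,932.16 − $91.12 = $1,841.04
Federal income tax: $1,841.04 × 0.28 = $515.49
State income tax: $1,841.04 × 0.09 = $165.69
SDI: only $147,446.23 − $146,181.22 = $1,265.01 of this check is subject → $1,265.01 × 0.003 = $3.80
Medicare: $1,932.16 × 0.02 = $38.64
Paid family leave insurance: $1,932.16 × 0.002 = $3.86
Fitness reimbursement repayment: $192.67
AD&D insurance premium: $40.64
Total deductions = $91.12 + $515.49 + $165.69 + $3.80 + $38.64 + $3.86 + $192.67 + $40.64 = $1,051.91
Net pay = $1,932.16 − $1,051.91 = $880.25

$880.25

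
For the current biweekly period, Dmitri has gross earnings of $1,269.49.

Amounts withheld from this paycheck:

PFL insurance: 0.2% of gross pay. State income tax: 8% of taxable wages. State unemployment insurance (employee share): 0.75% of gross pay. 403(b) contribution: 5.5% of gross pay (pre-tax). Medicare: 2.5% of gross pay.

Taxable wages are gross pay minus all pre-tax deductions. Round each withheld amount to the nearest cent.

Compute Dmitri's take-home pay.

403(b) contribution: $1,269.49 × 0.055 = $69.82
Taxable wages = $1,269.49 − $69.82 = $1,199.67
State income tax: $1,199.67 × 0.08 = $95.97
Medicare: $1,269.49 × 0.025 = $31.74
PFL insurance: $1,269.49 × 0.002 = $2.54
State unemployment insurance (employee share): $1,269.49 × 0.0075 = $9.52
Total deductions = $69.82 + $95.97 + $31.74 + $2.54 + $9.52 = $209.59
Net pay = $1,269.49 − $209.59 = $1,059.90

$1,059.90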